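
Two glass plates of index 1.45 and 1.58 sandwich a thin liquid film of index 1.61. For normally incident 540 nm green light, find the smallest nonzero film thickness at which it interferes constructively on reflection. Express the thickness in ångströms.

At the upper boundary (n = 1.45 to n = 1.61) the reflected ray undergoes a half-wave phase shift.
Ray reflecting at the bottom interface goes from n = 1.61 toward n = 1.58: no phase shift.
Net: one phase inversion between the two reflected rays.
With one net inversion, constructive interference in reflection requires 2 n t = (m + ½) λ.
Minimum at m = 0: t = λ / (4 n) = 540 / (4 × 1.61) = 83.9 nm.

839 Å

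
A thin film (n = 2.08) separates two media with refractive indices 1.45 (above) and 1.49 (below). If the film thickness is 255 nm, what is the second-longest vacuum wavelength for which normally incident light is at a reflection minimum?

Top surface (1.45 → 2.08): reflection off a higher-index medium gives a half-wave phase shift.
Ray reflecting at the bottom interface goes from n = 2.08 toward n = 1.49: no phase shift.
The two reflections differ by half a wavelength.
With one net inversion, destructive interference in reflection requires 2 n t = m λ.
λ = 2 n t / m. The second-longest wavelength is m = 2: λ = 2 × 2.08 × 255 / 2.00 = 530 nm.

530 nm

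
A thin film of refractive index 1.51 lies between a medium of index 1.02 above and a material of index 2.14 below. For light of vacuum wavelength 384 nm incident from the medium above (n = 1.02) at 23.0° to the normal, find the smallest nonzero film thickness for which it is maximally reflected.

At the upper boundary (n = 1.02 to n = 1.51) the reflected ray undergoes a half-wave phase shift.
Bottom surface (1.51 → 2.14): reflection off a higher-index medium gives a half-wave phase shift.
The two reflections carry the same phase change, so no net offset.
So the condition for constructive reflection is 2 n t cos θ_r = m λ.
Snell's law: 1.02 sin 23.0° = 1.51 sin θ_r → sin θ_r = 0.264, cos θ_r = 0.965.
Minimum nonzero at m = 1: t = λ / (2 n cos θ_r) = 384 / (2 × 1.51 × 0.965) = 132 nm.

132 nm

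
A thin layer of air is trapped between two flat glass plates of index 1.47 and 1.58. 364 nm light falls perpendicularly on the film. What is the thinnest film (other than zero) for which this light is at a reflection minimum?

182 nm

At the upper boundary (n = 1.47 to n = 1.0) the reflected ray undergoes no phase shift.
At the lower boundary (n = 1.0 to n = 1.58) the reflected ray undergoes a half-wave phase shift.
Net: one phase inversion between the two reflected rays.
So the condition for destructive reflection is 2 n t = m λ.
Minimum nonzero at m = 1: t = λ / (2 n) = 364 / (2 × 1.0) = 182 nm.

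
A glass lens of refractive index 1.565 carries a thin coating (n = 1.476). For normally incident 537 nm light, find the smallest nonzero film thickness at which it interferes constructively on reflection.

182 nm

Ray reflecting at the top interface goes from n = 1.0 toward n = 1.476: a half-wave phase shift.
Ray reflecting at the bottom interface goes from n = 1.476 toward n = 1.565: a half-wave phase shift.
The two reflections carry the same phase change, so no net offset.
With no net inversion, constructive interference in reflection requires 2 n t = m λ.
Minimum nonzero at m = 1: t = λ / (2 n) = 537 / (2 × 1.476) = 182 nm.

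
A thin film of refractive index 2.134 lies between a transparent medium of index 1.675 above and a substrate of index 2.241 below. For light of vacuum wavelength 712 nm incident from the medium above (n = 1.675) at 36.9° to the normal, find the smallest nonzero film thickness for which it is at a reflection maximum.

At the upper boundary (n = 1.675 to n = 2.134) the reflected ray undergoes a half-wave phase shift.
At the lower boundary (n = 2.134 to n = 2.241) the reflected ray undergoes a half-wave phase shift.
Zero or two π shifts → no net half-wave offset.
So the condition for constructive reflection is 2 n t cos θ_r = m λ.
Snell's law: 1.675 sin 36.9° = 2.134 sin θ_r → sin θ_r = 0.471, cos θ_r = 0.882.
Minimum nonzero at m = 1: t = λ / (2 n cos θ_r) = 712 / (2 × 2.134 × 0.882) = 189 nm.

189 nm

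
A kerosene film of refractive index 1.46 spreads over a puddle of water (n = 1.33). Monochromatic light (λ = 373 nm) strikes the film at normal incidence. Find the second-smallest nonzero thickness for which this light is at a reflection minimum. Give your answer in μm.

At the upper boundary (n = 1.0 to n = 1.46) the reflected ray undergoes a half-wave phase shift.
Bottom surface (1.46 → 1.33): reflection off a lower-index medium gives no phase shift.
Net: one phase inversion between the two reflected rays.
So the condition for destructive reflection is 2 n t = m λ.
The second-smallest nonzero thickness corresponds to m = 2: t = m λ / (2 n) = 2.00 × 373 / (2 × 1.46) = 255 nm.

0.255 μm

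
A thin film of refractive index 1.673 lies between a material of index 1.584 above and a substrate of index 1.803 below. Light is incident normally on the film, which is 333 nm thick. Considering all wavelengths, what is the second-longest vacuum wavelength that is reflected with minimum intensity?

743 nm

Ray reflecting at the top interface goes from n = 1.584 toward n = 1.673: a half-wave phase shift.
Ray reflecting at the bottom interface goes from n = 1.673 toward n = 1.803: a half-wave phase shift.
Zero or two π shifts → no net half-wave offset.
With no net inversion, destructive interference in reflection requires 2 n t = (m + ½) λ.
λ = 2 n t / (m + ½). The second-longest wavelength is m = 1: λ = 2 × 1.673 × 333 / 1.50 = 743 nm.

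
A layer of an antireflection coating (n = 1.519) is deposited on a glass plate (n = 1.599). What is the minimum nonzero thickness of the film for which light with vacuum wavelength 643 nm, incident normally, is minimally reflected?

106 nm

Ray reflecting at the top interface goes from n = 1.0 toward n = 1.519: a half-wave phase shift.
Bottom surface (1.519 → 1.599): reflection off a higher-index medium gives a half-wave phase shift.
Net: no relative phase inversion (both shifts match).
With no net inversion, destructive interference in reflection requires 2 n t = (m + ½) λ.
Minimum at m = 0: t = λ / (4 n) = 643 / (4 × 1.519) = 106 nm.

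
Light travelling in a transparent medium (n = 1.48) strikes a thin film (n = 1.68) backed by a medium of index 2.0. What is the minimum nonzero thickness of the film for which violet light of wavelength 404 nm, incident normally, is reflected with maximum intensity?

Ray reflecting at the top interface goes from n = 1.48 toward n = 1.68: a half-wave phase shift.
Bottom surface (1.68 → 2.0): reflection off a higher-index medium gives a half-wave phase shift.
Zero or two π shifts → no net half-wave offset.
So the condition for constructive reflection is 2 n t = m λ.
Minimum nonzero at m = 1: t = λ / (2 n) = 404 / (2 × 1.68) = 120 nm.

120 nm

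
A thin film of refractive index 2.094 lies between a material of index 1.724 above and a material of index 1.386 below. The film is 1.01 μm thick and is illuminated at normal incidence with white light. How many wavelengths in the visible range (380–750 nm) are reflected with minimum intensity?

Ray reflecting at the top interface goes from n = 1.724 toward n = 2.094: a half-wave phase shift.
Bottom surface (2.094 → 1.386): reflection off a lower-index medium gives no phase shift.
Net: one phase inversion between the two reflected rays.
So the condition for destructive reflection is 2 n t = m λ.
λ = 2 n t / m = 4230 / m nm.
m=5: 846 nm (IR); m=6: 705 nm (visible); m=7: 604 nm (visible); m=8: 529 nm (visible); m=9: 470 nm (visible); m=10: 423 nm (visible); m=11: 385 nm (visible); m=12: 352 nm (UV).

6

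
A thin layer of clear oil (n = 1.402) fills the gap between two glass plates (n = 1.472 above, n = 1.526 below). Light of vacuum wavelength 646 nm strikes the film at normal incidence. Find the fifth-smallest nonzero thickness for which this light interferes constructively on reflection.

1037 nm

Top surface (1.472 → 1.402): reflection off a lower-index medium gives no phase shift.
Bottom surface (1.402 → 1.526): reflection off a higher-index medium gives a half-wave phase shift.
Exactly one π shift → a net half-wave offset.
For bright reflection here: 2 n t = (m + ½) λ.
The fifth-smallest nonzero thickness corresponds to m = 4: t = (m + ½) λ / (2 n) = 4.50 × 646 / (2 × 1.402) = 1037 nm.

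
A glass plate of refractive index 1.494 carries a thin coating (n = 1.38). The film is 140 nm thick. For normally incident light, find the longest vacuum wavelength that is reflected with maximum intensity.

At the upper boundary (n = 1.0 to n = 1.38) the reflected ray undergoes a half-wave phase shift.
At the lower boundary (n = 1.38 to n = 1.494) the reflected ray undergoes a half-wave phase shift.
The two reflections carry the same phase change, so no net offset.
With no net inversion, constructive interference in reflection requires 2 n t = m λ.
λ = 2 n t / m. The longest wavelength is m = 1: λ = 2 × 1.38 × 140 / 1.00 = 386 nm.

386 nm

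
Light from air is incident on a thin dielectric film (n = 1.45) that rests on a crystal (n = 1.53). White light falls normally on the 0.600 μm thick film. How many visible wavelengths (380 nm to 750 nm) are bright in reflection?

Top surface (1.0 → 1.45): reflection off a higher-index medium gives a half-wave phase shift.
Bottom surface (1.45 → 1.53): reflection off a higher-index medium gives a half-wave phase shift.
The two reflections carry the same phase change, so no net offset.
For bright reflection here: 2 n t = m λ.
λ = 2 n t / m = 1740 / m nm.
m=2: 870 nm (IR); m=3: 580 nm (visible); m=4: 435 nm (visible); m=5: 348 nm (UV).

2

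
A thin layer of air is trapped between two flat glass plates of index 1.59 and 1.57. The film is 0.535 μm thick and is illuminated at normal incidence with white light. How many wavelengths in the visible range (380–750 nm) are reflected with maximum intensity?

2

Top surface (1.59 → 1.0): reflection off a lower-index medium gives no phase shift.
Ray reflecting at the bottom interface goes from n = 1.0 toward n = 1.57: a half-wave phase shift.
Exactly one π shift → a net half-wave offset.
So the condition for constructive reflection is 2 n t = (m + ½) λ.
λ = 2 n t / (m + ½) = 1070 / (m + ½) nm.
m=0: 2140 nm (IR); m=1: 713 nm (visible); m=2: 428 nm (visible); m=3: 306 nm (UV).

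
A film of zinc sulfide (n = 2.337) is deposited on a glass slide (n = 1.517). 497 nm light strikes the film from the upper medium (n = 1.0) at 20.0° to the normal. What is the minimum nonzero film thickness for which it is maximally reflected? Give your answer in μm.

At the upper boundary (n = 1.0 to n = 2.337) the reflected ray undergoes a half-wave phase shift.
Ray reflecting at the bottom interface goes from n = 2.337 toward n = 1.517: no phase shift.
Exactly one π shift → a net half-wave offset.
With one net inversion, constructive interference in reflection requires 2 n t cos θ_r = (m + ½) λ.
Snell's law: 1.0 sin 20.0° = 2.337 sin θ_r → sin θ_r = 0.146, cos θ_r = 0.989.
Minimum at m = 0: t = λ / (4 n cos θ_r) = 497 / (4 × 2.337 × 0.989) = 53.7 nm.

0.0537 μm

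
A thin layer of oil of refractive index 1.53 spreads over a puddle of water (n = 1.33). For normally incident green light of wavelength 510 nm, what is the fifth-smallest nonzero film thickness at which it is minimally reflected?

833 nm

Top surface (1.0 → 1.53): reflection off a higher-index medium gives a half-wave phase shift.
Ray reflecting at the bottom interface goes from n = 1.53 toward n = 1.33: no phase shift.
Net: one phase inversion between the two reflected rays.
For weak reflection here: 2 n t = m λ.
The fifth-smallest nonzero thickness corresponds to m = 5: t = m λ / (2 n) = 5.00 × 510 / (2 × 1.53) = 833 nm.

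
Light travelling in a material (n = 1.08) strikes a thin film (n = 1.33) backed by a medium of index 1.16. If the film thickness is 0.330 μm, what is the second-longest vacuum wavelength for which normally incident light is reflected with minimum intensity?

Ray reflecting at the top interface goes from n = 1.08 toward n = 1.33: a half-wave phase shift.
Ray reflecting at the bottom interface goes from n = 1.33 toward n = 1.16: no phase shift.
Exactly one π shift → a net half-wave offset.
For weak reflection here: 2 n t = m λ.
λ = 2 n t / m. The second-longest wavelength is m = 2: λ = 2 × 1.33 × 330 / 2.00 = 439 nm.

439 nm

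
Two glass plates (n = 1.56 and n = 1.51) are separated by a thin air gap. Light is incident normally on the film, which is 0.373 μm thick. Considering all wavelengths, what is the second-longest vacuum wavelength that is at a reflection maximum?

Ray reflecting at the top interface goes from n = 1.56 toward n = 1.0: no phase shift.
Ray reflecting at the bottom interface goes from n = 1.0 toward n = 1.51: a half-wave phase shift.
The two reflections differ by half a wavelength.
So the condition for constructive reflection is 2 n t = (m + ½) λ.
λ = 2 n t / (m + ½). The second-longest wavelength is m = 1: λ = 2 × 1.0 × 373 / 1.50 = 497 nm.

497 nm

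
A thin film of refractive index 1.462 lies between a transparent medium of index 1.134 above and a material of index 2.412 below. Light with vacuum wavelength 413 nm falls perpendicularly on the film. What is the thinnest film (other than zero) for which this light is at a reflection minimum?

Top surface (1.134 → 1.462): reflection off a higher-index medium gives a half-wave phase shift.
At the lower boundary (n = 1.462 to n = 2.412) the reflected ray undergoes a half-wave phase shift.
Net: no relative phase inversion (both shifts match).
With no net inversion, destructive interference in reflection requires 2 n t = (m + ½) λ.
Minimum at m = 0: t = λ / (4 n) = 413 / (4 × 1.462) = 70.6 nm.

70.6 nm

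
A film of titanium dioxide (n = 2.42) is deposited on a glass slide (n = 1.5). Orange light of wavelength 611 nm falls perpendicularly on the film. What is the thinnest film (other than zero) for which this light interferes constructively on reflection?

At the upper boundary (n = 1.0 to n = 2.42) the reflected ray undergoes a half-wave phase shift.
Ray reflecting at the bottom interface goes from n = 2.42 toward n = 1.5: no phase shift.
The two reflections differ by half a wavelength.
So the condition for constructive reflection is 2 n t = (m + ½) λ.
Minimum at m = 0: t = λ / (4 n) = 611 / (4 × 2.42) = 63.1 nm.

63.1 nm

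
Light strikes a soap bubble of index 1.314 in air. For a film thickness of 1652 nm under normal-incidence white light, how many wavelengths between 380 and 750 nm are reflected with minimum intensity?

6

At the upper boundary (n = 1.0 to n = 1.314) the reflected ray undergoes a half-wave phase shift.
At the lower boundary (n = 1.314 to n = 1.0) the reflected ray undergoes no phase shift.
Net: one phase inversion between the two reflected rays.
For dark reflection here: 2 n t = m λ.
λ = 2 n t / m = 4341 / m nm.
m=5: 868 nm (IR); m=6: 724 nm (visible); m=7: 620 nm (visible); m=8: 543 nm (visible); m=9: 482 nm (visible); m=10: 434 nm (visible); m=11: 395 nm (visible); m=12: 362 nm (UV).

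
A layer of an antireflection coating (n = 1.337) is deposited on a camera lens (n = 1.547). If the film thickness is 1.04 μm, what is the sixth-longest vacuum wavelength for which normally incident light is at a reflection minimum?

Top surface (1.0 → 1.337): reflection off a higher-index medium gives a half-wave phase shift.
Bottom surface (1.337 → 1.547): reflection off a higher-index medium gives a half-wave phase shift.
Zero or two π shifts → no net half-wave offset.
With no net inversion, destructive interference in reflection requires 2 n t = (m + ½) λ.
λ = 2 n t / (m + ½). The sixth-longest wavelength is m = 5: λ = 2 × 1.337 × 1040 / 5.50 = 506 nm.

506 nm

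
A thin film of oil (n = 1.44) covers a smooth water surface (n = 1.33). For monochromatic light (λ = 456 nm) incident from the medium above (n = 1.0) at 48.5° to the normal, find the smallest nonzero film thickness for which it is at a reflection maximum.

92.7 nm

At the upper boundary (n = 1.0 to n = 1.44) the reflected ray undergoes a half-wave phase shift.
At the lower boundary (n = 1.44 to n = 1.33) the reflected ray undergoes no phase shift.
The two reflections differ by half a wavelength.
For strong reflection here: 2 n t cos θ_r = (m + ½) λ.
Snell's law: 1.0 sin 48.5° = 1.44 sin θ_r → sin θ_r = 0.520, cos θ_r = 0.854.
Minimum at m = 0: t = λ / (4 n cos θ_r) = 456 / (4 × 1.44 × 0.854) = 92.7 nm.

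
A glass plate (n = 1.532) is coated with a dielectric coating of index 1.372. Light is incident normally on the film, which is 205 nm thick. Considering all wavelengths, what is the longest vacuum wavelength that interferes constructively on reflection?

Top surface (1.0 → 1.372): reflection off a higher-index medium gives a half-wave phase shift.
Ray reflecting at the bottom interface goes from n = 1.372 toward n = 1.532: a half-wave phase shift.
Net: no relative phase inversion (both shifts match).
So the condition for constructive reflection is 2 n t = m λ.
λ = 2 n t / m. The longest wavelength is m = 1: λ = 2 × 1.372 × 205 / 1.00 = 563 nm.

563 nm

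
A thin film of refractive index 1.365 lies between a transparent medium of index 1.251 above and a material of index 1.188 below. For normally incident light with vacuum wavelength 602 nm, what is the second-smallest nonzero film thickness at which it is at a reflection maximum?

331 nm

At the upper boundary (n = 1.251 to n = 1.365) the reflected ray undergoes a half-wave phase shift.
At the lower boundary (n = 1.365 to n = 1.188) the reflected ray undergoes no phase shift.
The two reflections differ by half a wavelength.
So the condition for constructive reflection is 2 n t = (m + ½) λ.
The second-smallest nonzero thickness corresponds to m = 1: t = (m + ½) λ / (2 n) = 1.50 × 602 / (2 × 1.365) = 331 nm.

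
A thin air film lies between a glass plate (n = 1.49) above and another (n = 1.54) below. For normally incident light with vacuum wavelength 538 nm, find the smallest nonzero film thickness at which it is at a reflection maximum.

Ray reflecting at the top interface goes from n = 1.49 toward n = 1.0: no phase shift.
Ray reflecting at the bottom interface goes from n = 1.0 toward n = 1.54: a half-wave phase shift.
Exactly one π shift → a net half-wave offset.
So the condition for constructive reflection is 2 n t = (m + ½) λ.
Minimum at m = 0: t = λ / (4 n) = 538 / (4 × 1.0) = 135 nm.

135 nm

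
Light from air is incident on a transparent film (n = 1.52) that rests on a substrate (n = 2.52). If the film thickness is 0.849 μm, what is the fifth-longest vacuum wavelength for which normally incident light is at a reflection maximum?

Ray reflecting at the top interface goes from n = 1.0 toward n = 1.52: a half-wave phase shift.
At the lower boundary (n = 1.52 to n = 2.52) the reflected ray undergoes a half-wave phase shift.
Net: no relative phase inversion (both shifts match).
For maximum reflection here: 2 n t = m λ.
λ = 2 n t / m. The fifth-longest wavelength is m = 5: λ = 2 × 1.52 × 849 / 5.00 = 516 nm.

516 nm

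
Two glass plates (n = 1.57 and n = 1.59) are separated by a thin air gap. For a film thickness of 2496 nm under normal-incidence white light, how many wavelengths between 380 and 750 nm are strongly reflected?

Top surface (1.57 → 1.0): reflection off a lower-index medium gives no phase shift.
Bottom surface (1.0 → 1.59): reflection off a higher-index medium gives a half-wave phase shift.
Exactly one π shift → a net half-wave offset.
So the condition for constructive reflection is 2 n t = (m + ½) λ.
λ = 2 n t / (m + ½) = 4992 / (m + ½) nm.
m=6: 768 nm (IR); m=7: 666 nm (visible); m=8: 587 nm (visible); m=9: 525 nm (visible); m=10: 475 nm (visible); m=11: 434 nm (visible); m=12: 399 nm (visible); m=13: 370 nm (UV).

6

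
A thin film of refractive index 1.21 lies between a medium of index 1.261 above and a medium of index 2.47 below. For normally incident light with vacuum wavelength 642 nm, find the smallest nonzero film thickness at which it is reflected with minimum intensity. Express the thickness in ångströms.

Ray reflecting at the top interface goes from n = 1.261 toward n = 1.21: no phase shift.
Ray reflecting at the bottom interface goes from n = 1.21 toward n = 2.47: a half-wave phase shift.
The two reflections differ by half a wavelength.
With one net inversion, destructive interference in reflection requires 2 n t = m λ.
Minimum nonzero at m = 1: t = λ / (2 n) = 642 / (2 × 1.21) = 265 nm.

2653 Å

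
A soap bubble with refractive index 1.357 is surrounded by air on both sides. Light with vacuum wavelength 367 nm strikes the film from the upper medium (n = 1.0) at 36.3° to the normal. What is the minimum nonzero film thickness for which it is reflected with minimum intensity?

150 nm

At the upper boundary (n = 1.0 to n = 1.357) the reflected ray undergoes a half-wave phase shift.
At the lower boundary (n = 1.357 to n = 1.0) the reflected ray undergoes no phase shift.
The two reflections differ by half a wavelength.
So the condition for destructive reflection is 2 n t cos θ_r = m λ.
Snell's law: 1.0 sin 36.3° = 1.357 sin θ_r → sin θ_r = 0.436, cos θ_r = 0.900.
Minimum nonzero at m = 1: t = λ / (2 n cos θ_r) = 367 / (2 × 1.357 × 0.900) = 150 nm.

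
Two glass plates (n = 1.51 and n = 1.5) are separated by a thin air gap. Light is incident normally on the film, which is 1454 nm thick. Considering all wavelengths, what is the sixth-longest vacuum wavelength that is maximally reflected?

At the upper boundary (n = 1.51 to n = 1.0) the reflected ray undergoes no phase shift.
Bottom surface (1.0 → 1.5): reflection off a higher-index medium gives a half-wave phase shift.
Net: one phase inversion between the two reflected rays.
For bright reflection here: 2 n t = (m + ½) λ.
λ = 2 n t / (m + ½). The sixth-longest wavelength is m = 5: λ = 2 × 1.0 × 1454 / 5.50 = 529 nm.

529 nm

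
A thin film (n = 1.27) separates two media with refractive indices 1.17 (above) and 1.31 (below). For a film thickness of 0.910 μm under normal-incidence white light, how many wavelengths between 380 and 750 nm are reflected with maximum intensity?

3

Top surface (1.17 → 1.27): reflection off a higher-index medium gives a half-wave phase shift.
Bottom surface (1.27 → 1.31): reflection off a higher-index medium gives a half-wave phase shift.
Zero or two π shifts → no net half-wave offset.
For bright reflection here: 2 n t = m λ.
λ = 2 n t / m = 2311 / m nm.
m=3: 770 nm (IR); m=4: 578 nm (visible); m=5: 462 nm (visible); m=6: 385 nm (visible); m=7: 330 nm (UV).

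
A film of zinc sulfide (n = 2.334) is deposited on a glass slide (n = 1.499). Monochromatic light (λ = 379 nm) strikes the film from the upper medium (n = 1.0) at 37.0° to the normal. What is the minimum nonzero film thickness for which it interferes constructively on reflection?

42.0 nm

Top surface (1.0 → 2.334): reflection off a higher-index medium gives a half-wave phase shift.
Ray reflecting at the bottom interface goes from n = 2.334 toward n = 1.499: no phase shift.
The two reflections differ by half a wavelength.
For strong reflection here: 2 n t cos θ_r = (m + ½) λ.
Snell's law: 1.0 sin 37.0° = 2.334 sin θ_r → sin θ_r = 0.258, cos θ_r = 0.966.
Minimum at m = 0: t = λ / (4 n cos θ_r) = 379 / (4 × 2.334 × 0.966) = 42.0 nm.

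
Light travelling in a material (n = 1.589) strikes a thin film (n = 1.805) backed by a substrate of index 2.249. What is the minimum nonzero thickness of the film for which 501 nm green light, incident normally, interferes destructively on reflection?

At the upper boundary (n = 1.589 to n = 1.805) the reflected ray undergoes a half-wave phase shift.
At the lower boundary (n = 1.805 to n = 2.249) the reflected ray undergoes a half-wave phase shift.
Net: no relative phase inversion (both shifts match).
So the condition for destructive reflection is 2 n t = (m + ½) λ.
Minimum at m = 0: t = λ / (4 n) = 501 / (4 × 1.805) = 69.4 nm.

69.4 nm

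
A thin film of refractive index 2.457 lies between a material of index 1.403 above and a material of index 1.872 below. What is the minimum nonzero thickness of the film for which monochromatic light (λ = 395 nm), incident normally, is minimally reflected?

80.4 nm

Top surface (1.403 → 2.457): reflection off a higher-index medium gives a half-wave phase shift.
At the lower boundary (n = 2.457 to n = 1.872) the reflected ray undergoes no phase shift.
Net: one phase inversion between the two reflected rays.
For minimum reflection here: 2 n t = m λ.
Minimum nonzero at m = 1: t = λ / (2 n) = 395 / (2 × 2.457) = 80.4 nm.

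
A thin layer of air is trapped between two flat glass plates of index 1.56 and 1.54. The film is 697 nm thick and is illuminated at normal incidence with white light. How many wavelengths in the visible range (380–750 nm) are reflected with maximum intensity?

Ray reflecting at the top interface goes from n = 1.56 toward n = 1.0: no phase shift.
Bottom surface (1.0 → 1.54): reflection off a higher-index medium gives a half-wave phase shift.
Net: one phase inversion between the two reflected rays.
With one net inversion, constructive interference in reflection requires 2 n t = (m + ½) λ.
λ = 2 n t / (m + ½) = 1394 / (m + ½) nm.
m=1: 929 nm (IR); m=2: 558 nm (visible); m=3: 398 nm (visible); m=4: 310 nm (UV).

2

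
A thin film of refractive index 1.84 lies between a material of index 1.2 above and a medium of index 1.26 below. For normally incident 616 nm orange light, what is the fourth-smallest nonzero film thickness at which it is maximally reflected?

586 nm

Top surface (1.2 → 1.84): reflection off a higher-index medium gives a half-wave phase shift.
Ray reflecting at the bottom interface goes from n = 1.84 toward n = 1.26: no phase shift.
The two reflections differ by half a wavelength.
With one net inversion, constructive interference in reflection requires 2 n t = (m + ½) λ.
The fourth-smallest nonzero thickness corresponds to m = 3: t = (m + ½) λ / (2 n) = 3.50 × 616 / (2 × 1.84) = 586 nm.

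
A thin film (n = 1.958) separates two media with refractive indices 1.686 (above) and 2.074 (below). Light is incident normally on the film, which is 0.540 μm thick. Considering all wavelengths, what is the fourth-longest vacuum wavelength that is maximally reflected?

529 nm

At the upper boundary (n = 1.686 to n = 1.958) the reflected ray undergoes a half-wave phase shift.
Ray reflecting at the bottom interface goes from n = 1.958 toward n = 2.074: a half-wave phase shift.
The two reflections carry the same phase change, so no net offset.
For bright reflection here: 2 n t = m λ.
λ = 2 n t / m. The fourth-longest wavelength is m = 4: λ = 2 × 1.958 × 540 / 4.00 = 529 nm.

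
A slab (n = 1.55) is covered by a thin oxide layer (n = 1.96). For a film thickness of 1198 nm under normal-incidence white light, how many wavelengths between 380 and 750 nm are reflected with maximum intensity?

Ray reflecting at the top interface goes from n = 1.0 toward n = 1.96: a half-wave phase shift.
Ray reflecting at the bottom interface goes from n = 1.96 toward n = 1.55: no phase shift.
The two reflections differ by half a wavelength.
With one net inversion, constructive interference in reflection requires 2 n t = (m + ½) λ.
λ = 2 n t / (m + ½) = 4696 / (m + ½) nm.
m=5: 854 nm (IR); m=6: 722 nm (visible); m=7: 626 nm (visible); m=8: 552 nm (visible); m=9: 494 nm (visible); m=10: 447 nm (visible); m=11: 408 nm (visible); m=12: 376 nm (UV).

6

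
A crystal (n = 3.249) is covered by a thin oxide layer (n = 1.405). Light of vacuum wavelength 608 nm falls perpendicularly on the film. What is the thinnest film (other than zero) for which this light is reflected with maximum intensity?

At the upper boundary (n = 1.0 to n = 1.405) the reflected ray undergoes a half-wave phase shift.
At the lower boundary (n = 1.405 to n = 3.249) the reflected ray undergoes a half-wave phase shift.
The two reflections carry the same phase change, so no net offset.
For bright reflection here: 2 n t = m λ.
Minimum nonzero at m = 1: t = λ / (2 n) = 608 / (2 × 1.405) = 216 nm.

216 nm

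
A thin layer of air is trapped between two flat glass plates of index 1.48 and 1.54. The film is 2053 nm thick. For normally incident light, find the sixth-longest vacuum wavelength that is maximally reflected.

747 nm

Ray reflecting at the top interface goes from n = 1.48 toward n = 1.0: no phase shift.
Bottom surface (1.0 → 1.54): reflection off a higher-index medium gives a half-wave phase shift.
Exactly one π shift → a net half-wave offset.
So the condition for constructive reflection is 2 n t = (m + ½) λ.
λ = 2 n t / (m + ½). The sixth-longest wavelength is m = 5: λ = 2 × 1.0 × 2053 / 5.50 = 747 nm.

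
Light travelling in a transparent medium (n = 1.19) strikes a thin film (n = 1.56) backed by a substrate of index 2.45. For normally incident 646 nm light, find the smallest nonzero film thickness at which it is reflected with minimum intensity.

104 nm

Top surface (1.19 → 1.56): reflection off a higher-index medium gives a half-wave phase shift.
Bottom surface (1.56 → 2.45): reflection off a higher-index medium gives a half-wave phase shift.
The two reflections carry the same phase change, so no net offset.
For minimum reflection here: 2 n t = (m + ½) λ.
Minimum at m = 0: t = λ / (4 n) = 646 / (4 × 1.56) = 104 nm.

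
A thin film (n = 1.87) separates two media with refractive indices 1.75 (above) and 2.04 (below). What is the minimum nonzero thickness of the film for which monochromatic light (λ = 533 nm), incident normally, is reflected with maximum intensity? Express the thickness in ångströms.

1425 Å

Top surface (1.75 → 1.87): reflection off a higher-index medium gives a half-wave phase shift.
At the lower boundary (n = 1.87 to n = 2.04) the reflected ray undergoes a half-wave phase shift.
Zero or two π shifts → no net half-wave offset.
So the condition for constructive reflection is 2 n t = m λ.
Minimum nonzero at m = 1: t = λ / (2 n) = 533 / (2 × 1.87) = 143 nm.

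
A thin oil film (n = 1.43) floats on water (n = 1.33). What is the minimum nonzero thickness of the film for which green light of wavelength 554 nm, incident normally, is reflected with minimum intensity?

194 nm

Ray reflecting at the top interface goes from n = 1.0 toward n = 1.43: a half-wave phase shift.
Ray reflecting at the bottom interface goes from n = 1.43 toward n = 1.33: no phase shift.
Exactly one π shift → a net half-wave offset.
So the condition for destructive reflection is 2 n t = m λ.
Minimum nonzero at m = 1: t = λ / (2 n) = 554 / (2 × 1.43) = 194 nm.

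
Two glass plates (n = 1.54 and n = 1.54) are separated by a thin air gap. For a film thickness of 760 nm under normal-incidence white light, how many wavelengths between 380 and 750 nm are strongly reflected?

Ray reflecting at the top interface goes from n = 1.54 toward n = 1.0: no phase shift.
At the lower boundary (n = 1.0 to n = 1.54) the reflected ray undergoes a half-wave phase shift.
Exactly one π shift → a net half-wave offset.
For maximum reflection here: 2 n t = (m + ½) λ.
λ = 2 n t / (m + ½) = 1520 / (m + ½) nm.
m=1: 1013 nm (IR); m=2: 608 nm (visible); m=3: 434 nm (visible); m=4: 338 nm (UV).

2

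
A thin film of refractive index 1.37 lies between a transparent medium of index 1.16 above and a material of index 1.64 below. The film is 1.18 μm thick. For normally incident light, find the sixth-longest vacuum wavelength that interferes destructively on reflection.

588 nm

At the upper boundary (n = 1.16 to n = 1.37) the reflected ray undergoes a half-wave phase shift.
At the lower boundary (n = 1.37 to n = 1.64) the reflected ray undergoes a half-wave phase shift.
Net: no relative phase inversion (both shifts match).
For weak reflection here: 2 n t = (m + ½) λ.
λ = 2 n t / (m + ½). The sixth-longest wavelength is m = 5: λ = 2 × 1.37 × 1180 / 5.50 = 588 nm.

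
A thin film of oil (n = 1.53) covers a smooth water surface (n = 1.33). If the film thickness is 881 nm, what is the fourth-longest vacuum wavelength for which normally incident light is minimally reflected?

674 nm

Ray reflecting at the top interface goes from n = 1.0 toward n = 1.53: a half-wave phase shift.
Ray reflecting at the bottom interface goes from n = 1.53 toward n = 1.33: no phase shift.
The two reflections differ by half a wavelength.
With one net inversion, destructive interference in reflection requires 2 n t = m λ.
λ = 2 n t / m. The fourth-longest wavelength is m = 4: λ = 2 × 1.53 × 881 / 4.00 = 674 nm.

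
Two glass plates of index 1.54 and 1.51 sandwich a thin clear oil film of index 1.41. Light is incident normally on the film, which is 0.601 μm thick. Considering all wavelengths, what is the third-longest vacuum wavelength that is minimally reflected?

Ray reflecting at the top interface goes from n = 1.54 toward n = 1.41: no phase shift.
At the lower boundary (n = 1.41 to n = 1.51) the reflected ray undergoes a half-wave phase shift.
Net: one phase inversion between the two reflected rays.
With one net inversion, destructive interference in reflection requires 2 n t = m λ.
λ = 2 n t / m. The third-longest wavelength is m = 3: λ = 2 × 1.41 × 601 / 3.00 = 565 nm.

565 nm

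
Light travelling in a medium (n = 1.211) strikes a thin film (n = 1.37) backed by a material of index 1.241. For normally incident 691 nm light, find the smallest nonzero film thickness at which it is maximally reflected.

Top surface (1.211 → 1.37): reflection off a higher-index medium gives a half-wave phase shift.
Ray reflecting at the bottom interface goes from n = 1.37 toward n = 1.241: no phase shift.
The two reflections differ by half a wavelength.
With one net inversion, constructive interference in reflection requires 2 n t = (m + ½) λ.
Minimum at m = 0: t = λ / (4 n) = 691 / (4 × 1.37) = 126 nm.

126 nm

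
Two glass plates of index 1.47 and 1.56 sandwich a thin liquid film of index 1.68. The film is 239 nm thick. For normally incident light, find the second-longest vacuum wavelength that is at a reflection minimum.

402 nm

Top surface (1.47 → 1.68): reflection off a higher-index medium gives a half-wave phase shift.
Ray reflecting at the bottom interface goes from n = 1.68 toward n = 1.56: no phase shift.
Net: one phase inversion between the two reflected rays.
With one net inversion, destructive interference in reflection requires 2 n t = m λ.
λ = 2 n t / m. The second-longest wavelength is m = 2: λ = 2 × 1.68 × 239 / 2.00 = 402 nm.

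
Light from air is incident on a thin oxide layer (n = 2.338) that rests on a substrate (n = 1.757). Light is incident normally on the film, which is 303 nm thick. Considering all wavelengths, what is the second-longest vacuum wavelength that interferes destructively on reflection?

Ray reflecting at the top interface goes from n = 1.0 toward n = 2.338: a half-wave phase shift.
Bottom surface (2.338 → 1.757): reflection off a lower-index medium gives no phase shift.
Exactly one π shift → a net half-wave offset.
So the condition for destructive reflection is 2 n t = m λ.
λ = 2 n t / m. The second-longest wavelength is m = 2: λ = 2 × 2.338 × 303 / 2.00 = 708 nm.

708 nm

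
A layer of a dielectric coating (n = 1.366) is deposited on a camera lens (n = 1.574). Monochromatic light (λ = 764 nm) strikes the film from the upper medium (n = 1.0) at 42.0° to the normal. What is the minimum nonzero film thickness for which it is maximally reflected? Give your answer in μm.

0.321 μm

Top surface (1.0 → 1.366): reflection off a higher-index medium gives a half-wave phase shift.
At the lower boundary (n = 1.366 to n = 1.574) the reflected ray undergoes a half-wave phase shift.
The two reflections carry the same phase change, so no net offset.
With no net inversion, constructive interference in reflection requires 2 n t cos θ_r = m λ.
Snell's law: 1.0 sin 42.0° = 1.366 sin θ_r → sin θ_r = 0.490, cos θ_r = 0.872.
Minimum nonzero at m = 1: t = λ / (2 n cos θ_r) = 764 / (2 × 1.366 × 0.872) = 321 nm.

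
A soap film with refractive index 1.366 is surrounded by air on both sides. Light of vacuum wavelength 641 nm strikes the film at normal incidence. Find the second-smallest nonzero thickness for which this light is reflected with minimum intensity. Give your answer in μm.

Ray reflecting at the top interface goes from n = 1.0 toward n = 1.366: a half-wave phase shift.
At the lower boundary (n = 1.366 to n = 1.0) the reflected ray undergoes no phase shift.
The two reflections differ by half a wavelength.
With one net inversion, destructive interference in reflection requires 2 n t = m λ.
The second-smallest nonzero thickness corresponds to m = 2: t = m λ / (2 n) = 2.00 × 641 / (2 × 1.366) = 469 nm.

0.469 μm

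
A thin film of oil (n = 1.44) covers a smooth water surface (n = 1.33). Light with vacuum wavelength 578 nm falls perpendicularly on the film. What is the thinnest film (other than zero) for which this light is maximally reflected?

100 nm

Top surface (1.0 → 1.44): reflection off a higher-index medium gives a half-wave phase shift.
Bottom surface (1.44 → 1.33): reflection off a lower-index medium gives no phase shift.
The two reflections differ by half a wavelength.
For bright reflection here: 2 n t = (m + ½) λ.
Minimum at m = 0: t = λ / (4 n) = 578 / (4 × 1.44) = 100 nm.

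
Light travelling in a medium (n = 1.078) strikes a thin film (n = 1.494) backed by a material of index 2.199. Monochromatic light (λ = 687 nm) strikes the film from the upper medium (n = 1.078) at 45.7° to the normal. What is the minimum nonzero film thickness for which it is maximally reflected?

At the upper boundary (n = 1.078 to n = 1.494) the reflected ray undergoes a half-wave phase shift.
Ray reflecting at the bottom interface goes from n = 1.494 toward n = 2.199: a half-wave phase shift.
Net: no relative phase inversion (both shifts match).
For maximum reflection here: 2 n t cos θ_r = m λ.
Snell's law: 1.078 sin 45.7° = 1.494 sin θ_r → sin θ_r = 0.516, cos θ_r = 0.856.
Minimum nonzero at m = 1: t = λ / (2 n cos θ_r) = 687 / (2 × 1.494 × 0.856) = 268 nm.

268 nm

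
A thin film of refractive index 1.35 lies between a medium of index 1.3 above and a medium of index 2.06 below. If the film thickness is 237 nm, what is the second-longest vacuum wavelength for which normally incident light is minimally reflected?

Ray reflecting at the top interface goes from n = 1.3 toward n = 1.35: a half-wave phase shift.
Bottom surface (1.35 → 2.06): reflection off a higher-index medium gives a half-wave phase shift.
Zero or two π shifts → no net half-wave offset.
So the condition for destructive reflection is 2 n t = (m + ½) λ.
λ = 2 n t / (m + ½). The second-longest wavelength is m = 1: λ = 2 × 1.35 × 237 / 1.50 = 427 nm.

427 nm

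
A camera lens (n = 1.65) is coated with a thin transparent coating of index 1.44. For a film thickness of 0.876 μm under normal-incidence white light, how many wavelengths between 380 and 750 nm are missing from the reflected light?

4

Top surface (1.0 → 1.44): reflection off a higher-index medium gives a half-wave phase shift.
Ray reflecting at the bottom interface goes from n = 1.44 toward n = 1.65: a half-wave phase shift.
Net: no relative phase inversion (both shifts match).
With no net inversion, destructive interference in reflection requires 2 n t = (m + ½) λ.
λ = 2 n t / (m + ½) = 2523 / (m + ½) nm.
m=2: 1009 nm (IR); m=3: 721 nm (visible); m=4: 561 nm (visible); m=5: 459 nm (visible); m=6: 388 nm (visible); m=7: 336 nm (UV).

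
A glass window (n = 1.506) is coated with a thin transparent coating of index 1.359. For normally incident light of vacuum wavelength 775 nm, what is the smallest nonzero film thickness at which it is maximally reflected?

Top surface (1.0 → 1.359): reflection off a higher-index medium gives a half-wave phase shift.
At the lower boundary (n = 1.359 to n = 1.506) the reflected ray undergoes a half-wave phase shift.
Net: no relative phase inversion (both shifts match).
So the condition for constructive reflection is 2 n t = m λ.
The smallest nonzero thickness corresponds to m = 1: t = m λ / (2 n) = 1.00 × 775 / (2 × 1.359) = 285 nm.

285 nm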